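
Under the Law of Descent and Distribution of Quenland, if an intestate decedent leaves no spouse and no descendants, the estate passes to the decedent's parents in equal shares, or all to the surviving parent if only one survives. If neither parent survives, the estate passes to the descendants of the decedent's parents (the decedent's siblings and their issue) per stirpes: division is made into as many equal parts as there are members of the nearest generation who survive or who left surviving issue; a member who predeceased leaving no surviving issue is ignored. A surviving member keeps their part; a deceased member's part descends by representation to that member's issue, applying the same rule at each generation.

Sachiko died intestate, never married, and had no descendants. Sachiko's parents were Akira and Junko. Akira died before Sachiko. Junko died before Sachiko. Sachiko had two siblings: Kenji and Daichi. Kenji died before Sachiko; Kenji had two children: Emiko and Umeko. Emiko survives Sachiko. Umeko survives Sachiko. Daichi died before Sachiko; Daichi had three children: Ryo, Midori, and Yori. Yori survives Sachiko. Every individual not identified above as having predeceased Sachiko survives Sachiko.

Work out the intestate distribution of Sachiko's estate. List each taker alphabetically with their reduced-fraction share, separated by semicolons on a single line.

Emiko 1/4; Midori 1/6; Ryo 1/6; Umeko 1/4; Yori 1/6

Neither parent survives and there are no descendants, so the estate passes to Sachiko's siblings and their issue per stirpes.
The estate is divided into 2 equal shares of 1/2 among Kenji, Daichi.
Kenji predeceased; the 1/2 allotted to Kenji's branch passes to Kenji's issue by representation.
The 1/2 is divided into 2 equal shares of 1/4 among Emiko, Umeko.
Emiko is living and takes 1/4.
Umeko is living and takes 1/4.
Daichi predeceased; the 1/2 allotted to Daichi's branch passes to Daichi's issue by representation.
The 1/2 is divided into 3 equal shares of 1/6 among Ryo, Midori, Yori.
Ryo is living and takes 1/6.
Midori is living and takes 1/6.
Yori is living and takes 1/6.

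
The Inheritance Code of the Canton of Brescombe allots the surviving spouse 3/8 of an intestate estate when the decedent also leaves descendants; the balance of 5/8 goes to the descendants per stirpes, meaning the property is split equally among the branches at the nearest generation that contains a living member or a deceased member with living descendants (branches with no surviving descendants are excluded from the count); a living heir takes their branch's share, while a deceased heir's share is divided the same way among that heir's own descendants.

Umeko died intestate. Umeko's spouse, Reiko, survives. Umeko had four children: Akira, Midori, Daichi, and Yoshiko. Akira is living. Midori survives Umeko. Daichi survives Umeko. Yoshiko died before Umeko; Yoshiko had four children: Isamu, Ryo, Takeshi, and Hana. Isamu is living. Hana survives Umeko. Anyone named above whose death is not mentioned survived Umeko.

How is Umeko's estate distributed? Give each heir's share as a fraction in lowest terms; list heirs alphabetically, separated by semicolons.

Reiko, as surviving spouse, takes 3/8.
The remaining 5/8 passes to Umeko's descendants per stirpes.
The 5/8 is divided into 4 equal shares of 5/32 among Akira, Midori, Daichi, Yoshiko.
Akira is living and takes 5/32.
Midori is living and takes 5/32.
Daichi is living and takes 5/32.
Yoshiko predeceased; the 5/32 allotted to Yoshiko's branch passes to Yoshiko's issue by representation.
The 5/32 is divided into 4 equal shares of 5/128 among Isamu, Ryo, Takeshi, Hana.
Isamu is living and takes 5/128.
Ryo is living and takes 5/128.
Takeshi is living and takes 5/128.
Hana is living and takes 5/128.

Akira 5/32; Daichi 5/32; Hana 5/128; Isamu 5/128; Midori 5/32; Reiko 3/8; Ryo 5/128; Takeshi 5/128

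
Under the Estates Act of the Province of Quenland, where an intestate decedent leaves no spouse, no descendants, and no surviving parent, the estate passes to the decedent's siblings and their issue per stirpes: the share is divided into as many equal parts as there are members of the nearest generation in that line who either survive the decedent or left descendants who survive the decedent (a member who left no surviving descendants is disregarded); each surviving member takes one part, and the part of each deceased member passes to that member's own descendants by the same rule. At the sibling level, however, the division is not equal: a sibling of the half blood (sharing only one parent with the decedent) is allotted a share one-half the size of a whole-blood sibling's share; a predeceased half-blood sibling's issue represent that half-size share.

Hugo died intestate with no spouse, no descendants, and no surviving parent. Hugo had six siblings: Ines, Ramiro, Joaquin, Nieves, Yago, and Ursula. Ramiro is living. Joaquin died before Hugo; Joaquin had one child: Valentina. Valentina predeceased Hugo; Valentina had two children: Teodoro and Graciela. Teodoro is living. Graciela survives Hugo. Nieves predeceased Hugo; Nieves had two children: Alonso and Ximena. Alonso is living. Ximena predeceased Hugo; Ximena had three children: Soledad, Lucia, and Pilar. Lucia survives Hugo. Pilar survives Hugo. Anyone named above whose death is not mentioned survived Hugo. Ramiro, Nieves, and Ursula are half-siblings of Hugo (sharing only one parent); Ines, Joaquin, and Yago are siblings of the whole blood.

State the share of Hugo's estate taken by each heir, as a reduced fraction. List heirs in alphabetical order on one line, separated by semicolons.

No spouse, descendants, or parent survives, so the estate passes to Hugo's siblings per stirpes.
Half-blood siblings count for one-half the weight of whole-blood siblings at the initial division.
Dividing 1 in proportion to weights (total weight 9/2): Ines (weight 1) → 2/9; Ramiro (weight 1/2) → 1/9; Joaquin (weight 1) → 2/9; Nieves (weight 1/2) → 1/9; Yago (weight 1) → 2/9; Ursula (weight 1/2) → 1/9.
Ines is living and takes 2/9.
Ramiro is living and takes 1/9.
Joaquin predeceased; the 2/9 allotted to Joaquin's branch passes to Joaquin's issue by representation.
Valentina's line is the sole branch at this level, so the full 2/9 passes to Valentina's issue by representation.
The 2/9 is divided into 2 equal shares of 1/9 among Teodoro, Graciela.
Teodoro is living and takes 1/9.
Graciela is living and takes 1/9.
Nieves predeceased; the 1/9 allotted to Nieves's branch passes to Nieves's issue by representation.
The 1/9 is divided into 2 equal shares of 1/18 among Alonso, Ximena.
Alonso is living and takes 1/18.
Ximena predeceased; the 1/18 allotted to Ximena's branch passes to Ximena's issue by representation.
The 1/18 is divided into 3 equal shares of 1/54 among Soledad, Lucia, Pilar.
Soledad is living and takes 1/54.
Lucia is living and takes 1/54.
Pilar is living and takes 1/54.
Yago is living and takes 2/9.
Ursula is living and takes 1/9.

Alonso 1/18; Graciela 1/9; Ines 2/9; Lucia 1/54; Pilar 1/54; Ramiro 1/9; Soledad 1/54; Teodoro 1/9; Ursula 1/9; Yago 2/9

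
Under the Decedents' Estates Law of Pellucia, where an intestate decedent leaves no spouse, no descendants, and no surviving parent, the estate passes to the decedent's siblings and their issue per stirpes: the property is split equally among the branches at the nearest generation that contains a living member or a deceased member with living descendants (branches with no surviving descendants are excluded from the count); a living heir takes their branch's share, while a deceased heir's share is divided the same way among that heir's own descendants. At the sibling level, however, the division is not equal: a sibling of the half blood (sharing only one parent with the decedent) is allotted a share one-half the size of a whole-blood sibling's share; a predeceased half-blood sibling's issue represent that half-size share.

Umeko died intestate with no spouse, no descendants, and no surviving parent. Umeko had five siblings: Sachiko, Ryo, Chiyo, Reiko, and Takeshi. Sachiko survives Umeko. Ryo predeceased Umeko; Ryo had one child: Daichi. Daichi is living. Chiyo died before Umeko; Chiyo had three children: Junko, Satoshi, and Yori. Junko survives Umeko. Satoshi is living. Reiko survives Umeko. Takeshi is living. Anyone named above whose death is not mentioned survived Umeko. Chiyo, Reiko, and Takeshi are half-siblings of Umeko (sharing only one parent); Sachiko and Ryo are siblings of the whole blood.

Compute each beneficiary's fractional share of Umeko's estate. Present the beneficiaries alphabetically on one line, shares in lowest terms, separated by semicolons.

No spouse, descendants, or parent survives, so the estate passes to Umeko's siblings per stirpes.
Half-blood siblings count for one-half the weight of whole-blood siblings at the initial division.
Dividing 1 in proportion to weights (total weight 7/2): Sachiko (weight 1) → 2/7; Ryo (weight 1) → 2/7; Chiyo (weight 1/2) → 1/7; Reiko (weight 1/2) → 1/7; Takeshi (weight 1/2) → 1/7.
Sachiko is living and takes 2/7.
Ryo predeceased; the 2/7 allotted to Ryo's branch passes to Ryo's issue by representation.
Daichi is the sole taker at this level and receives the full 2/7.
Chiyo predeceased; the 1/7 allotted to Chiyo's branch passes to Chiyo's issue by representation.
The 1/7 is divided into 3 equal shares of 1/21 among Junko, Satoshi, Yori.
Junko is living and takes 1/21.
Satoshi is living and takes 1/21.
Yori is living and takes 1/21.
Reiko is living and takes 1/7.
Takeshi is living and takes 1/7.

Daichi 2/7; Junko 1/21; Reiko 1/7; Sachiko 2/7; Satoshi 1/21; Takeshi 1/7; Yori 1/21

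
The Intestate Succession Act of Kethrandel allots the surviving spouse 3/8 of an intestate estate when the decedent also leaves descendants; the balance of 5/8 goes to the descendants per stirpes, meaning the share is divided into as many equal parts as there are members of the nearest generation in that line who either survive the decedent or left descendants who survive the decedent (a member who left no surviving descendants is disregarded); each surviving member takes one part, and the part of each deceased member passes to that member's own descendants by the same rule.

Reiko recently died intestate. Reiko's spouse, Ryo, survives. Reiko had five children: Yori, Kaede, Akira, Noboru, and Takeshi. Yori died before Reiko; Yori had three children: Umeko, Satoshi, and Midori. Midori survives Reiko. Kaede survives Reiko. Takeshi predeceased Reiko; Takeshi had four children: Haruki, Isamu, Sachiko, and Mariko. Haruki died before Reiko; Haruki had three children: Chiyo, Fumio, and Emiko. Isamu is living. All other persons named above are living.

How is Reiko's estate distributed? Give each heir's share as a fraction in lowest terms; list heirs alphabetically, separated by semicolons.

Akira 1/8; Chiyo 1/96; Emiko 1/96; Fumio 1/96; Isamu 1/32; Kaede 1/8; Mariko 1/32; Midori 1/24; Noboru 1/8; Ryo 3/8; Sachiko 1/32; Satoshi 1/24; Umeko 1/24

Ryo, as surviving spouse, takes 3/8.
The remaining 5/8 passes to Reiko's descendants per stirpes.
The 5/8 is divided into 5 equal shares of 1/8 among Yori, Kaede, Akira, Noboru, Takeshi.
Yori predeceased; the 1/8 allotted to Yori's branch passes to Yori's issue by representation.
The 1/8 is divided into 3 equal shares of 1/24 among Umeko, Satoshi, Midori.
Umeko is living and takes 1/24.
Satoshi is living and takes 1/24.
Midori is living and takes 1/24.
Kaede is living and takes 1/8.
Akira is living and takes 1/8.
Noboru is living and takes 1/8.
Takeshi predeceased; the 1/8 allotted to Takeshi's branch passes to Takeshi's issue by representation.
The 1/8 is divided into 4 equal shares of 1/32 among Haruki, Isamu, Sachiko, Mariko.
Haruki predeceased; the 1/32 allotted to Haruki's branch passes to Haruki's issue by representation.
The 1/32 is divided into 3 equal shares of 1/96 among Chiyo, Fumio, Emiko.
Chiyo is living and takes 1/96.
Fumio is living and takes 1/96.
Emiko is living and takes 1/96.
Isamu is living and takes 1/32.
Sachiko is living and takes 1/32.
Mariko is living and takes 1/32.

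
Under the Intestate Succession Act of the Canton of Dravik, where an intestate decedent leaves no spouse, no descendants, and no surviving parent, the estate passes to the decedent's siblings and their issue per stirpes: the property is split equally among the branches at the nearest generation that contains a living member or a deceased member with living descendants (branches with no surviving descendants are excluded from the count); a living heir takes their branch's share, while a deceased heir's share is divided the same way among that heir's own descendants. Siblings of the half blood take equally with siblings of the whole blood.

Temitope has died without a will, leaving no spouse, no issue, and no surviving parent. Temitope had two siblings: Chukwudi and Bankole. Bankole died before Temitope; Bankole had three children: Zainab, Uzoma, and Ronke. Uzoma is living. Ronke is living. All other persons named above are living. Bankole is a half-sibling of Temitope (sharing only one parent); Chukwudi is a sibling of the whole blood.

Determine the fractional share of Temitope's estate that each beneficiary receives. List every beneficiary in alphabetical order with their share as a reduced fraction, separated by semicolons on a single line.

Chukwudi 1/2; Ronke 1/6; Uzoma 1/6; Zainab 1/6

No spouse, descendants, or parent survives, so the estate passes to Temitope's siblings per stirpes.
Half-blood and whole-blood siblings take equally under the stated rule.
The estate is divided into 2 equal shares of 1/2 among Chukwudi, Bankole.
Chukwudi is living and takes 1/2.
Bankole predeceased; the 1/2 allotted to Bankole's branch passes to Bankole's issue by representation.
The 1/2 is divided into 3 equal shares of 1/6 among Zainab, Uzoma, Ronke.
Zainab is living and takes 1/6.
Uzoma is living and takes 1/6.
Ronke is living and takes 1/6.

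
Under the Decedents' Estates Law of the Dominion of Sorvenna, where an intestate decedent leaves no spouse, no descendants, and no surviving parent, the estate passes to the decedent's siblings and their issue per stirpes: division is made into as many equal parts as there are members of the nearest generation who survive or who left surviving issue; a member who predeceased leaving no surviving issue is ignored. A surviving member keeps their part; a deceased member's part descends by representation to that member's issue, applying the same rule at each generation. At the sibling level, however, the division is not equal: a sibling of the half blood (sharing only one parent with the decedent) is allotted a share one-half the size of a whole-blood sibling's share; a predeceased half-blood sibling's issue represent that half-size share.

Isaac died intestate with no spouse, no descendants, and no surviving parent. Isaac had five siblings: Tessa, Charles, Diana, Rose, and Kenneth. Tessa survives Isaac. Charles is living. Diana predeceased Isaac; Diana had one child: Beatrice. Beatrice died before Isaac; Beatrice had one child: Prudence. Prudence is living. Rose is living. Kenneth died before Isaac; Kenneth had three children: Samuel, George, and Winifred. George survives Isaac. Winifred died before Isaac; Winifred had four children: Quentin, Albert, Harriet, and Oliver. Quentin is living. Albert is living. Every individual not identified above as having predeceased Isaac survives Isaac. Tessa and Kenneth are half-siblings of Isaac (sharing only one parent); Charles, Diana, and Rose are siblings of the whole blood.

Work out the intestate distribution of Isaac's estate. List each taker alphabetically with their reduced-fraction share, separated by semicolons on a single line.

No spouse, descendants, or parent survives, so the estate passes to Isaac's siblings per stirpes.
Half-blood siblings count for one-half the weight of whole-blood siblings at the initial division.
Dividing 1 in proportion to weights (total weight 4): Tessa (weight 1/2) → 1/8; Charles (weight 1) → 1/4; Diana (weight 1) → 1/4; Rose (weight 1) → 1/4; Kenneth (weight 1/2) → 1/8.
Tessa is living and takes 1/8.
Charles is living and takes 1/4.
Diana predeceased; the 1/4 allotted to Diana's branch passes to Diana's issue by representation.
Beatrice's line is the sole branch at this level, so the full 1/4 passes to Beatrice's issue by representation.
Prudence is the sole taker at this level and receives the full 1/4.
Rose is living and takes 1/4.
Kenneth predeceased; the 1/8 allotted to Kenneth's branch passes to Kenneth's issue by representation.
The 1/8 is divided into 3 equal shares of 1/24 among Samuel, George, Winifred.
Samuel is living and takes 1/24.
George is living and takes 1/24.
Winifred predeceased; the 1/24 allotted to Winifred's branch passes to Winifred's issue by representation.
The 1/24 is divided into 4 equal shares of 1/96 among Quentin, Albert, Harriet, Oliver.
Quentin is living and takes 1/96.
Albert is living and takes 1/96.
Harriet is living and takes 1/96.
Oliver is living and takes 1/96.

Albert 1/96; Charles 1/4; George 1/24; Harriet 1/96; Oliver 1/96; Prudence 1/4; Quentin 1/96; Rose 1/4; Samuel 1/24; Tessa 1/8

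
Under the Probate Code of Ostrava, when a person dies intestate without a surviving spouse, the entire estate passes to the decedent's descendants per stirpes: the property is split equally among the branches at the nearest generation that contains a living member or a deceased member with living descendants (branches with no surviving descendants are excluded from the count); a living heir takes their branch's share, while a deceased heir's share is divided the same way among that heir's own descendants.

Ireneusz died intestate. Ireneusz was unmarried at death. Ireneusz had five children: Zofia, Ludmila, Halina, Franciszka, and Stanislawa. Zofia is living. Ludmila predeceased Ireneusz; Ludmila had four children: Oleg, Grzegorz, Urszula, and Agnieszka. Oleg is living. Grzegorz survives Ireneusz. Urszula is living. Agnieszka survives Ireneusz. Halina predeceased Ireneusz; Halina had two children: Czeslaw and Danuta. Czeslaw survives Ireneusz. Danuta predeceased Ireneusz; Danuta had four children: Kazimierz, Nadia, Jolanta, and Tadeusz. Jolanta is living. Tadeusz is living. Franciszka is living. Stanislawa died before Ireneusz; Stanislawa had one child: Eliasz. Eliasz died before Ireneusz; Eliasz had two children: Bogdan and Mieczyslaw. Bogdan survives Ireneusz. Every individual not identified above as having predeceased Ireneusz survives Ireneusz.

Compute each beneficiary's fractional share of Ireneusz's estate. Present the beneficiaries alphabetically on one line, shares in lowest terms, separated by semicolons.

Agnieszka 1/20; Bogdan 1/10; Czeslaw 1/10; Franciszka 1/5; Grzegorz 1/20; Jolanta 1/40; Kazimierz 1/40; Mieczyslaw 1/10; Nadia 1/40; Oleg 1/20; Tadeusz 1/40; Urszula 1/20; Zofia 1/5

There is no surviving spouse, so the entire estate passes to Ireneusz's descendants per stirpes.
The estate is divided into 5 equal shares of 1/5 among Zofia, Ludmila, Halina, Franciszka, Stanislawa.
Zofia is living and takes 1/5.
Ludmila predeceased; the 1/5 allotted to Ludmila's branch passes to Ludmila's issue by representation.
The 1/5 is divided into 4 equal shares of 1/20 among Oleg, Grzegorz, Urszula, Agnieszka.
Oleg is living and takes 1/20.
Grzegorz is living and takes 1/20.
Urszula is living and takes 1/20.
Agnieszka is living and takes 1/20.
Halina predeceased; the 1/5 allotted to Halina's branch passes to Halina's issue by representation.
The 1/5 is divided into 2 equal shares of 1/10 among Czeslaw, Danuta.
Czeslaw is living and takes 1/10.
Danuta predeceased; the 1/10 allotted to Danuta's branch passes to Danuta's issue by representation.
The 1/10 is divided into 4 equal shares of 1/40 among Kazimierz, Nadia, Jolanta, Tadeusz.
Kazimierz is living and takes 1/40.
Nadia is living and takes 1/40.
Jolanta is living and takes 1/40.
Tadeusz is living and takes 1/40.
Franciszka is living and takes 1/5.
Stanislawa predeceased; the 1/5 allotted to Stanislawa's branch passes to Stanislawa's issue by representation.
Eliasz's line is the sole branch at this level, so the full 1/5 passes to Eliasz's issue by representation.
The 1/5 is divided into 2 equal shares of 1/10 among Bogdan, Mieczyslaw.
Bogdan is living and takes 1/10.
Mieczyslaw is living and takes 1/10.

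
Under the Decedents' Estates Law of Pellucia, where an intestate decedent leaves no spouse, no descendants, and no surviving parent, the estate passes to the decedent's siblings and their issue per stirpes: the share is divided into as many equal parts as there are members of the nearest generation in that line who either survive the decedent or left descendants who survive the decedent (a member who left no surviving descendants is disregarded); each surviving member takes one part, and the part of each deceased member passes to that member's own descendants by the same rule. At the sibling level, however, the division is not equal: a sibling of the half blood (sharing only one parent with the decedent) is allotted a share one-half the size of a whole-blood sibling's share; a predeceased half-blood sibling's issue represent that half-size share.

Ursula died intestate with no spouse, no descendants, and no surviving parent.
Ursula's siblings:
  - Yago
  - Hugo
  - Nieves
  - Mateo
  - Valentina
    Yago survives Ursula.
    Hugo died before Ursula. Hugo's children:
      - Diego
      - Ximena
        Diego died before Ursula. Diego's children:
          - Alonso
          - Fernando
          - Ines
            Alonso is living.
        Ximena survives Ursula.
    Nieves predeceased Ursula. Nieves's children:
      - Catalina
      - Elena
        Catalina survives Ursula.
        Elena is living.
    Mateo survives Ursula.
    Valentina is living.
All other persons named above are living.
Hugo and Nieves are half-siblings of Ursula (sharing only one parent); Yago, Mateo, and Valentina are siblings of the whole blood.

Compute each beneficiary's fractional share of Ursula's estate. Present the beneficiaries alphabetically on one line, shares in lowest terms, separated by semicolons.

Alonso 1/48; Catalina 1/16; Elena 1/16; Fernando 1/48; Ines 1/48; Mateo 1/4; Valentina 1/4; Ximena 1/16; Yago 1/4

No spouse, descendants, or parent survives, so the estate passes to Ursula's siblings per stirpes.
Half-blood siblings count for one-half the weight of whole-blood siblings at the initial division.
Dividing 1 in proportion to weights (total weight 4): Yago (weight 1) → 1/4; Hugo (weight 1/2) → 1/8; Nieves (weight 1/2) → 1/8; Mateo (weight 1) → 1/4; Valentina (weight 1) → 1/4.
Yago is living and takes 1/4.
Hugo predeceased; the 1/8 allotted to Hugo's branch passes to Hugo's issue by representation.
The 1/8 is divided into 2 equal shares of 1/16 among Diego, Ximena.
Diego predeceased; the 1/16 allotted to Diego's branch passes to Diego's issue by representation.
The 1/16 is divided into 3 equal shares of 1/48 among Alonso, Fernando, Ines.
Alonso is living and takes 1/48.
Fernando is living and takes 1/48.
Ines is living and takes 1/48.
Ximena is living and takes 1/16.
Nieves predeceased; the 1/8 allotted to Nieves's branch passes to Nieves's issue by representation.
The 1/8 is divided into 2 equal shares of 1/16 among Catalina, Elena.
Catalina is living and takes 1/16.
Elena is living and takes 1/16.
Mateo is living and takes 1/4.
Valentina is living and takes 1/4.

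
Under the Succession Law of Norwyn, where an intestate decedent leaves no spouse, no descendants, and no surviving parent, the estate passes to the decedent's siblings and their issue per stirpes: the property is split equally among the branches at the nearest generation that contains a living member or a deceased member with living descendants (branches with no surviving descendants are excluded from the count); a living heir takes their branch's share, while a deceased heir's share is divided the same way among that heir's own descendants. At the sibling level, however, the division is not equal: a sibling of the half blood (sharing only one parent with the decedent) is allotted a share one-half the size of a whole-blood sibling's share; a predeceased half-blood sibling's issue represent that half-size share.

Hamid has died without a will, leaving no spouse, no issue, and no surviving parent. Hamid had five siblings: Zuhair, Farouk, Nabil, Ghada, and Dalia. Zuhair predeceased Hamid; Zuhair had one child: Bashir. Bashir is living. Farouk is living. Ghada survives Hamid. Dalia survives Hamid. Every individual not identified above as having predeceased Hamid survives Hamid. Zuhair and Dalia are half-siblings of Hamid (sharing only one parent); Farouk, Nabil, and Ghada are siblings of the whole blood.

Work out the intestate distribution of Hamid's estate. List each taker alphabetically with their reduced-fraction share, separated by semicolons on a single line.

No spouse, descendants, or parent survives, so the estate passes to Hamid's siblings per stirpes.
Half-blood siblings count for one-half the weight of whole-blood siblings at the initial division.
Dividing 1 in proportion to weights (total weight 4): Zuhair (weight 1/2) → 1/8; Farouk (weight 1) → 1/4; Nabil (weight 1) → 1/4; Ghada (weight 1) → 1/4; Dalia (weight 1/2) → 1/8.
Zuhair predeceased; the 1/8 allotted to Zuhair's branch passes to Zuhair's issue by representation.
Bashir is the sole taker at this level and receives the full 1/8.
Farouk is living and takes 1/4.
Nabil is living and takes 1/4.
Ghada is living and takes 1/4.
Dalia is living and takes 1/8.

Bashir 1/8; Dalia 1/8; Farouk 1/4; Ghada 1/4; Nabil 1/4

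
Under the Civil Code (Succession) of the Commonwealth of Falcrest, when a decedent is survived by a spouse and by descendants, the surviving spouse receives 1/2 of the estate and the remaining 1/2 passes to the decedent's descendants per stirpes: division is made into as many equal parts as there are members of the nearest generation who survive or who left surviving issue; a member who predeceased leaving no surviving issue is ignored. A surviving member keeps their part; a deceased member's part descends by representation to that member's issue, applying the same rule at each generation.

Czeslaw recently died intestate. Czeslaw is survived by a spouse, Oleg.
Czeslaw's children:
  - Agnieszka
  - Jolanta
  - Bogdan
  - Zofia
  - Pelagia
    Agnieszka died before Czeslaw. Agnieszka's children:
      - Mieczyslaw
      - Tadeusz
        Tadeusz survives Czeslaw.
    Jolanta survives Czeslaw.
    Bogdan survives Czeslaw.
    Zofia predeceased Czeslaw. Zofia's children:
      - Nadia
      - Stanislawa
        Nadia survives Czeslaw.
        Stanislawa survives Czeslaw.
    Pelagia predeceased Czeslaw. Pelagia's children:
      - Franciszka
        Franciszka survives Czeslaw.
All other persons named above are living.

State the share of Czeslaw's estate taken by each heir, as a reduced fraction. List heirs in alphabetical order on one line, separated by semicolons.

Bogdan 1/10; Franciszka 1/10; Jolanta 1/10; Mieczyslaw 1/20; Nadia 1/20; Oleg 1/2; Stanislawa 1/20; Tadeusz 1/20

Oleg, as surviving spouse, takes 1/2.
The remaining 1/2 passes to Czeslaw's descendants per stirpes.
The 1/2 is divided into 5 equal shares of 1/10 among Agnieszka, Jolanta, Bogdan, Zofia, Pelagia.
Agnieszka predeceased; the 1/10 allotted to Agnieszka's branch passes to Agnieszka's issue by representation.
The 1/10 is divided into 2 equal shares of 1/20 among Mieczyslaw, Tadeusz.
Mieczyslaw is living and takes 1/20.
Tadeusz is living and takes 1/20.
Jolanta is living and takes 1/10.
Bogdan is living and takes 1/10.
Zofia predeceased; the 1/10 allotted to Zofia's branch passes to Zofia's issue by representation.
The 1/10 is divided into 2 equal shares of 1/20 among Nadia, Stanislawa.
Nadia is living and takes 1/20.
Stanislawa is living and takes 1/20.
Pelagia predeceased; the 1/10 allotted to Pelagia's branch passes to Pelagia's issue by representation.
Franciszka is the sole taker at this level and receives the full 1/10.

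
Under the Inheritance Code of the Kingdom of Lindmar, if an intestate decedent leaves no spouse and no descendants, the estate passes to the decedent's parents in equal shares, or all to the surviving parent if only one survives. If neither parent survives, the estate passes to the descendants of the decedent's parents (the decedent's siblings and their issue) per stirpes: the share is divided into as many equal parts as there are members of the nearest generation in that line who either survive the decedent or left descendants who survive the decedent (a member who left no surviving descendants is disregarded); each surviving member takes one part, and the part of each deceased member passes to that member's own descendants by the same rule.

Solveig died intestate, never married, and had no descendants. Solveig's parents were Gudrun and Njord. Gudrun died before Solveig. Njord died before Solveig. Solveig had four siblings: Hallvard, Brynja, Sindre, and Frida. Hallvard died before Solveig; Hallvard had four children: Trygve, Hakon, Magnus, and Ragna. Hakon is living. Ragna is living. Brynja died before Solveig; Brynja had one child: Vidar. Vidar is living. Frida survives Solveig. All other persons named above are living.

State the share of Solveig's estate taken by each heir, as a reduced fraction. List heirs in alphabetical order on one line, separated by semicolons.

Frida 1/4; Hakon 1/16; Magnus 1/16; Ragna 1/16; Sindre 1/4; Trygve 1/16; Vidar 1/4

Neither parent survives and there are no descendants, so the estate passes to Solveig's siblings and their issue per stirpes.
The estate is divided into 4 equal shares of 1/4 among Hallvard, Brynja, Sindre, Frida.
Hallvard predeceased; the 1/4 allotted to Hallvard's branch passes to Hallvard's issue by representation.
The 1/4 is divided into 4 equal shares of 1/16 among Trygve, Hakon, Magnus, Ragna.
Trygve is living and takes 1/16.
Hakon is living and takes 1/16.
Magnus is living and takes 1/16.
Ragna is living and takes 1/16.
Brynja predeceased; the 1/4 allotted to Brynja's branch passes to Brynja's issue by representation.
Vidar is the sole taker at this level and receives the full 1/4.
Sindre is living and takes 1/4.
Frida is living and takes 1/4.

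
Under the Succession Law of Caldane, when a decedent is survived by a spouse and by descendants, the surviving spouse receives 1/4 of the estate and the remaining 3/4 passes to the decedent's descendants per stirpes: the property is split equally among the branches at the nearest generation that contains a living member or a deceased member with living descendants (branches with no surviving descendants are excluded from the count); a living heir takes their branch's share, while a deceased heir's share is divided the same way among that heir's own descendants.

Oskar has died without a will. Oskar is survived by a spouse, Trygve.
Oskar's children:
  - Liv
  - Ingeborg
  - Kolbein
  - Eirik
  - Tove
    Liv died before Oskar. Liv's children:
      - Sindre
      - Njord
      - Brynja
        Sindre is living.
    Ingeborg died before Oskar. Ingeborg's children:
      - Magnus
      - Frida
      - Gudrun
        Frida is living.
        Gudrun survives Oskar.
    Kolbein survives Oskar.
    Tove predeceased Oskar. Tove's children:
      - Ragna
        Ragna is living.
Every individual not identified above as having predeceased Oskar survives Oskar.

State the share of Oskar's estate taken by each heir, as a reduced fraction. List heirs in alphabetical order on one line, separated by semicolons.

Brynja 1/20; Eirik 3/20; Frida 1/20; Gudrun 1/20; Kolbein 3/20; Magnus 1/20; Njord 1/20; Ragna 3/20; Sindre 1/20; Trygve 1/4

Trygve, as surviving spouse, takes 1/4.
The remaining 3/4 passes to Oskar's descendants per stirpes.
The 3/4 is divided into 5 equal shares of 3/20 among Liv, Ingeborg, Kolbein, Eirik, Tove.
Liv predeceased; the 3/20 allotted to Liv's branch passes to Liv's issue by representation.
The 3/20 is divided into 3 equal shares of 1/20 among Sindre, Njord, Brynja.
Sindre is living and takes 1/20.
Njord is living and takes 1/20.
Brynja is living and takes 1/20.
Ingeborg predeceased; the 3/20 allotted to Ingeborg's branch passes to Ingeborg's issue by representation.
The 3/20 is divided into 3 equal shares of 1/20 among Magnus, Frida, Gudrun.
Magnus is living and takes 1/20.
Frida is living and takes 1/20.
Gudrun is living and takes 1/20.
Kolbein is living and takes 3/20.
Eirik is living and takes 3/20.
Tove predeceased; the 3/20 allotted to Tove's branch passes to Tove's issue by representation.
Ragna is the sole taker at this level and receives the full 3/20.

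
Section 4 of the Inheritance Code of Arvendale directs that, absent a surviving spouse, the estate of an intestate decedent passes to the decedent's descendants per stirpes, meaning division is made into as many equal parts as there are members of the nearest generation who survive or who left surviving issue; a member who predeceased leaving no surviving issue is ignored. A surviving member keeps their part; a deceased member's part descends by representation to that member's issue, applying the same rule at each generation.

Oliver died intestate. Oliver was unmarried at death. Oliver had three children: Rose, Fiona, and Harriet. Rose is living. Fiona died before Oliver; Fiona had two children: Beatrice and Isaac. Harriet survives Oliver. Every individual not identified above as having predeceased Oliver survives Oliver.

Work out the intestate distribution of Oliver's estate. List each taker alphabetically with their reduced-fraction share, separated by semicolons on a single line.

There is no surviving spouse, so the entire estate passes to Oliver's descendants per stirpes.
The estate is divided into 3 equal shares of 1/3 among Rose, Fiona, Harriet.
Rose is living and takes 1/3.
Fiona predeceased; the 1/3 allotted to Fiona's branch passes to Fiona's issue by representation.
The 1/3 is divided into 2 equal shares of 1/6 among Beatrice, Isaac.
Beatrice is living and takes 1/6.
Isaac is living and takes 1/6.
Harriet is living and takes 1/3.

Beatrice 1/6; Harriet 1/3; Isaac 1/6; Rose 1/3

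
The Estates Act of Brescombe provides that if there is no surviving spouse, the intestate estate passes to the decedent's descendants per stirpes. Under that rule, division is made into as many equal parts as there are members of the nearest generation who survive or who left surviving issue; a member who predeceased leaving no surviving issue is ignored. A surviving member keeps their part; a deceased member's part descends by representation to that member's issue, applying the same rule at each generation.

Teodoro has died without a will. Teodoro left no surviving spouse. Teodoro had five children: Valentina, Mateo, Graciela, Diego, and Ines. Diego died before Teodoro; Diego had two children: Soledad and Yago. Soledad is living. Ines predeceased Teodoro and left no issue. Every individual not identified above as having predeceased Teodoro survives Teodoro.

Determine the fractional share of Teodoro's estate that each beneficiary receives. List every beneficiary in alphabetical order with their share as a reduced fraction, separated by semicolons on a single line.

Graciela 1/4; Mateo 1/4; Soledad 1/8; Valentina 1/4; Yago 1/8

There is no surviving spouse, so the entire estate passes to Teodoro's descendants per stirpes.
Ines left no surviving issue, so that branch lapses and is disregarded.
The estate is divided into 4 equal shares of 1/4 among Valentina, Mateo, Graciela, Diego.
Valentina is living and takes 1/4.
Mateo is living and takes 1/4.
Graciela is living and takes 1/4.
Diego predeceased; the 1/4 allotted to Diego's branch passes to Diego's issue by representation.
The 1/4 is divided into 2 equal shares of 1/8 among Soledad, Yago.
Soledad is living and takes 1/8.
Yago is living and takes 1/8.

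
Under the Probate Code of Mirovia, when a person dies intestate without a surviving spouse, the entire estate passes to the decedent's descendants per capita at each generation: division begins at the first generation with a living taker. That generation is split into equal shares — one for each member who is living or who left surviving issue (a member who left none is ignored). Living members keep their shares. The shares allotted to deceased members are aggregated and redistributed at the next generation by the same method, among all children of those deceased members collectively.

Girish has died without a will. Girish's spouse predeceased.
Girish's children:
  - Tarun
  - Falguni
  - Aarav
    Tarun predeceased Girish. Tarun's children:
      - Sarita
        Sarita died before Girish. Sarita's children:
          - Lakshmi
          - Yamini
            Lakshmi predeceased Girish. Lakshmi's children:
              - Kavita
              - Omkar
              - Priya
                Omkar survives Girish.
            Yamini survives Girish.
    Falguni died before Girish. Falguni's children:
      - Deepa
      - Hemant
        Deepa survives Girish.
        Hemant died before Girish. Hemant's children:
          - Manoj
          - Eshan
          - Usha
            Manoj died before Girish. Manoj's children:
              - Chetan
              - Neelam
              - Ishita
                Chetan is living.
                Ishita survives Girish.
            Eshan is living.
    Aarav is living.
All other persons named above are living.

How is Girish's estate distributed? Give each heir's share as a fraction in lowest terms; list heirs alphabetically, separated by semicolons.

Aarav 1/3; Chetan 4/135; Deepa 2/9; Eshan 4/45; Ishita 4/135; Kavita 4/135; Neelam 4/135; Omkar 4/135; Priya 4/135; Usha 4/45; Yamini 4/45

There is no surviving spouse, so the entire estate passes to Girish's descendants per capita at each generation.
At generation 1 (Tarun, Falguni, Aarav) there are 3 shares of (1)/3 = 1/3 each.
Living: Aarav — each takes 1/3.
Deceased: Tarun and Falguni. Their combined 2/3 is pooled and carried to generation 2.
At generation 2 (Sarita, Deepa, Hemant) there are 3 shares of (2/3)/3 = 2/9 each.
Living: Deepa — each takes 2/9.
Deceased: Sarita and Hemant. Their combined 4/9 is pooled and carried to generation 3.
At generation 3 (Lakshmi, Yamini, Manoj, Eshan, Usha) there are 5 shares of (4/9)/5 = 4/45 each.
Living: Yamini, Eshan, and Usha — each takes 4/45.
Deceased: Lakshmi and Manoj. Their combined 8/45 is pooled and carried to generation 4.
At generation 4 (Kavita, Omkar, Priya, Chetan, Neelam, Ishita) there are 6 shares of (8/45)/6 = 4/135 each.
Living: Kavita, Omkar, Priya, Chetan, Neelam, and Ishita — each takes 4/135.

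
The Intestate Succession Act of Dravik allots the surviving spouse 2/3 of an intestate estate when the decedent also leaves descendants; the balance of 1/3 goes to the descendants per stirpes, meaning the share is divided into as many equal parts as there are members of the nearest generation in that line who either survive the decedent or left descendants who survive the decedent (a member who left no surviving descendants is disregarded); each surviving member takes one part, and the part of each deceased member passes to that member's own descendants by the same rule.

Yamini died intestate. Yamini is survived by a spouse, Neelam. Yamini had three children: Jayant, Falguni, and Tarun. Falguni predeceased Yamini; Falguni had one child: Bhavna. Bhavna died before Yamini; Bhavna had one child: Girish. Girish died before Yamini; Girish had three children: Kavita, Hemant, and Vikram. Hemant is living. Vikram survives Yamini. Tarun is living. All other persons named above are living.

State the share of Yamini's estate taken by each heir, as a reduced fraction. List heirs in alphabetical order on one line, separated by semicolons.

Hemant 1/27; Jayant 1/9; Kavita 1/27; Neelam 2/3; Tarun 1/9; Vikram 1/27

Neelam, as surviving spouse, takes 2/3.
The remaining 1/3 passes to Yamini's descendants per stirpes.
The 1/3 is divided into 3 equal shares of 1/9 among Jayant, Falguni, Tarun.
Jayant is living and takes 1/9.
Falguni predeceased; the 1/9 allotted to Falguni's branch passes to Falguni's issue by representation.
Bhavna's line is the sole branch at this level, so the full 1/9 passes to Bhavna's issue by representation.
Girish's line is the sole branch at this level, so the full 1/9 passes to Girish's issue by representation.
The 1/9 is divided into 3 equal shares of 1/27 among Kavita, Hemant, Vikram.
Kavita is living and takes 1/27.
Hemant is living and takes 1/27.
Vikram is living and takes 1/27.
Tarun is living and takes 1/9.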